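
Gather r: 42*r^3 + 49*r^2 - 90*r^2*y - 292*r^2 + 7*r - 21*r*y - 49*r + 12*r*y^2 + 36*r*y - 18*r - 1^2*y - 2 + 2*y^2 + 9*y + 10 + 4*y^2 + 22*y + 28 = 42*r^3 + r^2*(-90*y - 243) + r*(12*y^2 + 15*y - 60) + 6*y^2 + 30*y + 36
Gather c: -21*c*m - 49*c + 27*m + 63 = c*(-21*m - 49) + 27*m + 63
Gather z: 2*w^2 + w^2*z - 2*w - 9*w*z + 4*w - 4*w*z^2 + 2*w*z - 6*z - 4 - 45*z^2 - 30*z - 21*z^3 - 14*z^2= 2*w^2 + 2*w - 21*z^3 + z^2*(-4*w - 59) + z*(w^2 - 7*w - 36) - 4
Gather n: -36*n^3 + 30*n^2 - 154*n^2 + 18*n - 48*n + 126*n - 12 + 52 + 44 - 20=-36*n^3 - 124*n^2 + 96*n + 64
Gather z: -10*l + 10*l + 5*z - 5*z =0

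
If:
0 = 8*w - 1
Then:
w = 1/8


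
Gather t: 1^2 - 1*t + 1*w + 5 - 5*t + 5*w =-6*t + 6*w + 6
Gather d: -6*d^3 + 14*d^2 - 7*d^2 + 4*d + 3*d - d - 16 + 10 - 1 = -6*d^3 + 7*d^2 + 6*d - 7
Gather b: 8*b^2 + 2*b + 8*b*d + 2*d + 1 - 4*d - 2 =8*b^2 + b*(8*d + 2) - 2*d - 1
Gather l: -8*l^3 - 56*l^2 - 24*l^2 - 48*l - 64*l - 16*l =-8*l^3 - 80*l^2 - 128*l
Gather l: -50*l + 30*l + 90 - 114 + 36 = 12 - 20*l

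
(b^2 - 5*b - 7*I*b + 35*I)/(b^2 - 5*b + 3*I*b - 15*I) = (b - 7*I)/(b + 3*I)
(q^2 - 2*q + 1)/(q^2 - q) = (q - 1)/q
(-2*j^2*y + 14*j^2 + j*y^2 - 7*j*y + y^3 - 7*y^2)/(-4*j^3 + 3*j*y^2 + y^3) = (y - 7)/(2*j + y)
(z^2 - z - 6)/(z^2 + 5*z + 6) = (z - 3)/(z + 3)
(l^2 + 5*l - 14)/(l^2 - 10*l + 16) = (l + 7)/(l - 8)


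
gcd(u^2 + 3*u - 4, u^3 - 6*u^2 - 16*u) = 1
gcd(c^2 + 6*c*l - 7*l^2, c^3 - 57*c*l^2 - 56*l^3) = c + 7*l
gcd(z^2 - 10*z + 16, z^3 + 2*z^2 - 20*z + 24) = z - 2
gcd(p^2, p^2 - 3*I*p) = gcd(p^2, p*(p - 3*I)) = p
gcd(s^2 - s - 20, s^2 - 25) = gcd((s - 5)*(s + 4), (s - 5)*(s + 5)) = s - 5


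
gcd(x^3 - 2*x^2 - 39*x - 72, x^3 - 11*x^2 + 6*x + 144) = x^2 - 5*x - 24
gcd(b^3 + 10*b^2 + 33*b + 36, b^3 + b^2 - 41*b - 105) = b + 3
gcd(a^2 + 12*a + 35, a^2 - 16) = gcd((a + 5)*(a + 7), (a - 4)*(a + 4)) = 1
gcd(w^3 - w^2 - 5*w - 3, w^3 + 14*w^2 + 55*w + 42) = w + 1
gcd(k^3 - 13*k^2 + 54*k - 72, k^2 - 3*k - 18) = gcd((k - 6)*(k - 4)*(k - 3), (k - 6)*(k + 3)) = k - 6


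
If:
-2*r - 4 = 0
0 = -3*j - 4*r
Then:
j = 8/3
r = -2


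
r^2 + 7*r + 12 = (r + 3)*(r + 4)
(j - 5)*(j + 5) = j^2 - 25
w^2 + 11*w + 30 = (w + 5)*(w + 6)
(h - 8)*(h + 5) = h^2 - 3*h - 40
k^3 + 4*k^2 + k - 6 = (k - 1)*(k + 2)*(k + 3)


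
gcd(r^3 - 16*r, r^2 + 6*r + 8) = r + 4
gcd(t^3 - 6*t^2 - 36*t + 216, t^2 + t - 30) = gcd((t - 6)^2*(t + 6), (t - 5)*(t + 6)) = t + 6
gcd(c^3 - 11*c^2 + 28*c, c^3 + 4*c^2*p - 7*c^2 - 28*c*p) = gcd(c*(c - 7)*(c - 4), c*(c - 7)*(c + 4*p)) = c^2 - 7*c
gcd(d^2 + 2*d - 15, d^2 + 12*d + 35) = d + 5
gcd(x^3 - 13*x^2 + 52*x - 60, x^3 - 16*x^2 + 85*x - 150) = x^2 - 11*x + 30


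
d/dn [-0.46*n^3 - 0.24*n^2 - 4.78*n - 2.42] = -1.38*n^2 - 0.48*n - 4.78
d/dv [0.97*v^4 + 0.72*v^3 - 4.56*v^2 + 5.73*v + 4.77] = 3.88*v^3 + 2.16*v^2 - 9.12*v + 5.73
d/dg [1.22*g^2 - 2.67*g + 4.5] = 2.44*g - 2.67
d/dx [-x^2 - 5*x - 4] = -2*x - 5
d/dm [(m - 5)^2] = 2*m - 10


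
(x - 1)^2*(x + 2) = x^3 - 3*x + 2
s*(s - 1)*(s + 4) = s^3 + 3*s^2 - 4*s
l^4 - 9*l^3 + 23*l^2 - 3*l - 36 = (l - 4)*(l - 3)^2*(l + 1)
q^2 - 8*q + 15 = (q - 5)*(q - 3)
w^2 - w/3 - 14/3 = (w - 7/3)*(w + 2)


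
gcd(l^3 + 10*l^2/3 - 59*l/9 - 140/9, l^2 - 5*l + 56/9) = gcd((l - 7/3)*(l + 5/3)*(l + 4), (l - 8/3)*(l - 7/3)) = l - 7/3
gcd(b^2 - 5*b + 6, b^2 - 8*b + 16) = 1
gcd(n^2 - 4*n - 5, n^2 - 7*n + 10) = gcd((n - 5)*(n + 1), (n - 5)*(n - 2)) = n - 5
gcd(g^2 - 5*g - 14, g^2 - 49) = g - 7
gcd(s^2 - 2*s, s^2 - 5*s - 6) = 1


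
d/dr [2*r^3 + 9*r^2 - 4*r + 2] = 6*r^2 + 18*r - 4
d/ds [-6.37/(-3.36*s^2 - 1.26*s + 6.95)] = (-42.8064*s - 8.0262)/(3.36*s^2 + 1.26*s - 6.95)^2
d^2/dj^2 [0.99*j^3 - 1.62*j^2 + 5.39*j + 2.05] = 5.94*j - 3.24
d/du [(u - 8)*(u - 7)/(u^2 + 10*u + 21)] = 5*(5*u^2 - 14*u - 175)/(u^4 + 20*u^3 + 142*u^2 + 420*u + 441)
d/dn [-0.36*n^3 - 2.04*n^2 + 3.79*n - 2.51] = -1.08*n^2 - 4.08*n + 3.79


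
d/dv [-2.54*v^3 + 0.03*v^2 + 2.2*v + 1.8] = -7.62*v^2 + 0.06*v + 2.2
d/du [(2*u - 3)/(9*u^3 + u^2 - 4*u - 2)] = (18*u^3 + 2*u^2 - 8*u - (2*u - 3)*(27*u^2 + 2*u - 4) - 4)/(9*u^3 + u^2 - 4*u - 2)^2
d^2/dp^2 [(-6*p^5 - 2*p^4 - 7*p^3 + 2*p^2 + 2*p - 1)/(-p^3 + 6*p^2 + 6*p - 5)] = 4*(3*p^9 - 54*p^8 + 270*p^7 + 956*p^6 - 9*p^5 - 1434*p^4 + 746*p^3 - 180*p^2 + 219*p - 22)/(p^9 - 18*p^8 + 90*p^7 + 15*p^6 - 720*p^5 - 288*p^4 + 939*p^3 + 90*p^2 - 450*p + 125)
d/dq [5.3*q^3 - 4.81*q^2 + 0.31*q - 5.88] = 15.9*q^2 - 9.62*q + 0.31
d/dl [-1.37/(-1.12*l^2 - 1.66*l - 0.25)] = (-3.0688*l - 2.2742)/(1.12*l^2 + 1.66*l + 0.25)^2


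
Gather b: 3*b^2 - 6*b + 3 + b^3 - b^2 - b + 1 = b^3 + 2*b^2 - 7*b + 4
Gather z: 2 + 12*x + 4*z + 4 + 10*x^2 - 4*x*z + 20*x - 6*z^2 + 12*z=10*x^2 + 32*x - 6*z^2 + z*(16 - 4*x) + 6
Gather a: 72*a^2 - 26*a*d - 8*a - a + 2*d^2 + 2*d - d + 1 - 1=72*a^2 + a*(-26*d - 9) + 2*d^2 + d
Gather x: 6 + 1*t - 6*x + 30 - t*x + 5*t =6*t + x*(-t - 6) + 36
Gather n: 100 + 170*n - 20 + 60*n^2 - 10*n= 60*n^2 + 160*n + 80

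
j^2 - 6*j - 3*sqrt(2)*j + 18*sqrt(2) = (j - 6)*(j - 3*sqrt(2))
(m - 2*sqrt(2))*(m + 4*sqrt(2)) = m^2 + 2*sqrt(2)*m - 16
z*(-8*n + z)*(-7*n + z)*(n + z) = 56*n^3*z + 41*n^2*z^2 - 14*n*z^3 + z^4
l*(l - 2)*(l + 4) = l^3 + 2*l^2 - 8*l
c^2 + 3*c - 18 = (c - 3)*(c + 6)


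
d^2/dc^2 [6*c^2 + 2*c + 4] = 12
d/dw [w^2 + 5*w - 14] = 2*w + 5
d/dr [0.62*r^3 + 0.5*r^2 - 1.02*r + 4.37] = 1.86*r^2 + 1.0*r - 1.02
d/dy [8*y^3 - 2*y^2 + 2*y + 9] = 24*y^2 - 4*y + 2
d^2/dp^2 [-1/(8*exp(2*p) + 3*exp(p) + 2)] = (-2*(16*exp(p) + 3)^2*exp(p) + (32*exp(p) + 3)*(8*exp(2*p) + 3*exp(p) + 2))*exp(p)/(8*exp(2*p) + 3*exp(p) + 2)^3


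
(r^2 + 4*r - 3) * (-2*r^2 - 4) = -2*r^4 - 8*r^3 + 2*r^2 - 16*r + 12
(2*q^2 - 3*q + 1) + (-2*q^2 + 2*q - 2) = -q - 1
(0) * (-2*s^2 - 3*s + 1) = 0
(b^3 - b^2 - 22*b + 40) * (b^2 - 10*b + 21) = b^5 - 11*b^4 + 9*b^3 + 239*b^2 - 862*b + 840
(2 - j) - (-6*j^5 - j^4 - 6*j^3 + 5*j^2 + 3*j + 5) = 6*j^5 + j^4 + 6*j^3 - 5*j^2 - 4*j - 3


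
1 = 1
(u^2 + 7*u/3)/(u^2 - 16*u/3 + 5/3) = u*(3*u + 7)/(3*u^2 - 16*u + 5)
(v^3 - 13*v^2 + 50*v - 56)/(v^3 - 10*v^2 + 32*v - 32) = (v - 7)/(v - 4)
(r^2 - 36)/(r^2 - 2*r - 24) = (r + 6)/(r + 4)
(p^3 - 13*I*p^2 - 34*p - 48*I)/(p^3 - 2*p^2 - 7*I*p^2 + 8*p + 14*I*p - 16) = (p - 6*I)/(p - 2)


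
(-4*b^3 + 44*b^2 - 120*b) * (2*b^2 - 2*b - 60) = -8*b^5 + 96*b^4 - 88*b^3 - 2400*b^2 + 7200*b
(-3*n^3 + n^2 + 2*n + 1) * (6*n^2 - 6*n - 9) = -18*n^5 + 24*n^4 + 33*n^3 - 15*n^2 - 24*n - 9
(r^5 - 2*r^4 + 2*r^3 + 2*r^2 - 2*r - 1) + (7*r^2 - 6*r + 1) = r^5 - 2*r^4 + 2*r^3 + 9*r^2 - 8*r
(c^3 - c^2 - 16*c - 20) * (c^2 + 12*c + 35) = c^5 + 11*c^4 + 7*c^3 - 247*c^2 - 800*c - 700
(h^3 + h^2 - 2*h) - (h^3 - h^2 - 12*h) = 2*h^2 + 10*h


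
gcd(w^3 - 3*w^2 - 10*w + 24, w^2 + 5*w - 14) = w - 2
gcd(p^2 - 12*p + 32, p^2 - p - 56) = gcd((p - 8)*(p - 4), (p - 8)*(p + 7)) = p - 8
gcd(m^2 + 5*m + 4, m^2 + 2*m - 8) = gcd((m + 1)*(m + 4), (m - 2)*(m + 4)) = m + 4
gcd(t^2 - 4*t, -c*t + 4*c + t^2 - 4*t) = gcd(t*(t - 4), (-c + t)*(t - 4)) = t - 4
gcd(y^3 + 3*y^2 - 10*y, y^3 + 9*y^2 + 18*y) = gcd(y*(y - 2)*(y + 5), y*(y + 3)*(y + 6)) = y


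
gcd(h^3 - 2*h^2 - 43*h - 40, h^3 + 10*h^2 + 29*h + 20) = h^2 + 6*h + 5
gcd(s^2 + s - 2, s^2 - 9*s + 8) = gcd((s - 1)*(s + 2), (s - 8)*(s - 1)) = s - 1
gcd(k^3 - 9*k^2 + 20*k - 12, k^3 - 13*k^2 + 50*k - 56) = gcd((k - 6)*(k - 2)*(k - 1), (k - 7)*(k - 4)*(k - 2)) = k - 2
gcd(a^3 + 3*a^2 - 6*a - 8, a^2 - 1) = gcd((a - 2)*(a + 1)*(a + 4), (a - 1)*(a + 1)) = a + 1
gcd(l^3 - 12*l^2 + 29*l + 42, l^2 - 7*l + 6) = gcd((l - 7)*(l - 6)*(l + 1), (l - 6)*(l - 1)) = l - 6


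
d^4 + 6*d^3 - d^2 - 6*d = d*(d - 1)*(d + 1)*(d + 6)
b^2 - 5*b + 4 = (b - 4)*(b - 1)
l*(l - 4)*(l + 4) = l^3 - 16*l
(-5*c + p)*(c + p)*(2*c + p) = -10*c^3 - 13*c^2*p - 2*c*p^2 + p^3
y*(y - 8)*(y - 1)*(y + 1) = y^4 - 8*y^3 - y^2 + 8*y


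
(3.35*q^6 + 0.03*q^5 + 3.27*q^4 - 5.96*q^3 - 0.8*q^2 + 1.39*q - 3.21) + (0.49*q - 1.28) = 3.35*q^6 + 0.03*q^5 + 3.27*q^4 - 5.96*q^3 - 0.8*q^2 + 1.88*q - 4.49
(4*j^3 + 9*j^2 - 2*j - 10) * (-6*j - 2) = -24*j^4 - 62*j^3 - 6*j^2 + 64*j + 20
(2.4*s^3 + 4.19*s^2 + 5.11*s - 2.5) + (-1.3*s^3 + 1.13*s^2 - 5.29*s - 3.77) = 1.1*s^3 + 5.32*s^2 - 0.18*s - 6.27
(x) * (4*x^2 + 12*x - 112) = 4*x^3 + 12*x^2 - 112*x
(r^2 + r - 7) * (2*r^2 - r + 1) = 2*r^4 + r^3 - 14*r^2 + 8*r - 7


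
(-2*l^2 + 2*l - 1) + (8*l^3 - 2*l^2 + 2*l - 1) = 8*l^3 - 4*l^2 + 4*l - 2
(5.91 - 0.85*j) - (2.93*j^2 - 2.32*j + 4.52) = -2.93*j^2 + 1.47*j + 1.39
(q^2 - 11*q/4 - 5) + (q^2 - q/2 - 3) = 2*q^2 - 13*q/4 - 8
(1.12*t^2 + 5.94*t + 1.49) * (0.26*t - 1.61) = 0.2912*t^3 - 0.2588*t^2 - 9.176*t - 2.3989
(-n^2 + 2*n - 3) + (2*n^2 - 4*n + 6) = n^2 - 2*n + 3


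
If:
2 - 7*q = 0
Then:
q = 2/7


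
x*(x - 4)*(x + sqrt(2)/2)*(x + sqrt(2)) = x^4 - 4*x^3 + 3*sqrt(2)*x^3/2 - 6*sqrt(2)*x^2 + x^2 - 4*x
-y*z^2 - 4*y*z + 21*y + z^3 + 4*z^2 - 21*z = (-y + z)*(z - 3)*(z + 7)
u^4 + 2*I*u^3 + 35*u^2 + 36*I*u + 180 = (u - 5*I)*(u - 2*I)*(u + 3*I)*(u + 6*I)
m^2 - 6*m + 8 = (m - 4)*(m - 2)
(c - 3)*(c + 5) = c^2 + 2*c - 15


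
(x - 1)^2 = x^2 - 2*x + 1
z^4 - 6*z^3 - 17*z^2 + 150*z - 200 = (z - 5)*(z - 4)*(z - 2)*(z + 5)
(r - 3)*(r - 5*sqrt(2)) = r^2 - 5*sqrt(2)*r - 3*r + 15*sqrt(2)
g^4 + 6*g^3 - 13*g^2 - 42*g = g*(g - 3)*(g + 2)*(g + 7)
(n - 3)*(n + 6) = n^2 + 3*n - 18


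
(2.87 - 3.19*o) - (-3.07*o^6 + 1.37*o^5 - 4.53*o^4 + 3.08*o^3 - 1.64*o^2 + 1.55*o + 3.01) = 3.07*o^6 - 1.37*o^5 + 4.53*o^4 - 3.08*o^3 + 1.64*o^2 - 4.74*o - 0.14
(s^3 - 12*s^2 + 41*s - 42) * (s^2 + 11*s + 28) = s^5 - s^4 - 63*s^3 + 73*s^2 + 686*s - 1176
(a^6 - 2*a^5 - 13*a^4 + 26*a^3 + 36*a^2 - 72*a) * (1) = a^6 - 2*a^5 - 13*a^4 + 26*a^3 + 36*a^2 - 72*a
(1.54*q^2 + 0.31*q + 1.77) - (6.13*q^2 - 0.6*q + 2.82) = -4.59*q^2 + 0.91*q - 1.05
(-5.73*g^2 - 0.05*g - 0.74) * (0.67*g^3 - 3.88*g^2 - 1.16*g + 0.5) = -3.8391*g^5 + 22.1989*g^4 + 6.345*g^3 + 0.0641999999999998*g^2 + 0.8334*g - 0.37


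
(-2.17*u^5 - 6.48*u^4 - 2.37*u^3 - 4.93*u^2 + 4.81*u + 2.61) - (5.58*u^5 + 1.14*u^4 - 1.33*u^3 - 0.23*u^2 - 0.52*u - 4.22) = -7.75*u^5 - 7.62*u^4 - 1.04*u^3 - 4.7*u^2 + 5.33*u + 6.83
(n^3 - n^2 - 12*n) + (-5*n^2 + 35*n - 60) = n^3 - 6*n^2 + 23*n - 60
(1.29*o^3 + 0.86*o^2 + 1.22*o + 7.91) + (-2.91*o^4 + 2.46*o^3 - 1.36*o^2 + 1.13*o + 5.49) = -2.91*o^4 + 3.75*o^3 - 0.5*o^2 + 2.35*o + 13.4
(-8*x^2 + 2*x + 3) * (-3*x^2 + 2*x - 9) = 24*x^4 - 22*x^3 + 67*x^2 - 12*x - 27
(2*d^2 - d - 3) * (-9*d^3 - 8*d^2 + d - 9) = -18*d^5 - 7*d^4 + 37*d^3 + 5*d^2 + 6*d + 27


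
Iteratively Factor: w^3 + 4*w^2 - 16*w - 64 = (w - 4)*(w^2 + 8*w + 16) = (w - 4)*(w + 4)*(w + 4)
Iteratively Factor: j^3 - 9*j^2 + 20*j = (j - 5)*(j^2 - 4*j) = (j - 5)*(j - 4)*(j)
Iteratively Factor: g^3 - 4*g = (g)*(g^2 - 4) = g*(g - 2)*(g + 2)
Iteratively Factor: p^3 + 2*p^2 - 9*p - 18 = (p + 2)*(p^2 - 9) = (p + 2)*(p + 3)*(p - 3)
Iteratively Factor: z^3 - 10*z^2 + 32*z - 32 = (z - 4)*(z^2 - 6*z + 8) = (z - 4)*(z - 2)*(z - 4)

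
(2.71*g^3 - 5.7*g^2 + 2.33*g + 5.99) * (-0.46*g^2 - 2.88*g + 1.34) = -1.2466*g^5 - 5.1828*g^4 + 18.9756*g^3 - 17.1038*g^2 - 14.129*g + 8.0266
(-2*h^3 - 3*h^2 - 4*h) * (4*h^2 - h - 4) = -8*h^5 - 10*h^4 - 5*h^3 + 16*h^2 + 16*h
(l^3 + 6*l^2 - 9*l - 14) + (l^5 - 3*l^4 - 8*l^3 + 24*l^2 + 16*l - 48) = l^5 - 3*l^4 - 7*l^3 + 30*l^2 + 7*l - 62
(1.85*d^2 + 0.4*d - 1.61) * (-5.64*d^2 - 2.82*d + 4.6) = -10.434*d^4 - 7.473*d^3 + 16.4624*d^2 + 6.3802*d - 7.406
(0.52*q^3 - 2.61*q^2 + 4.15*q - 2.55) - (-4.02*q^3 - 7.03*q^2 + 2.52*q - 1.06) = 4.54*q^3 + 4.42*q^2 + 1.63*q - 1.49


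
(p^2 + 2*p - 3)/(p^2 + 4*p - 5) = (p + 3)/(p + 5)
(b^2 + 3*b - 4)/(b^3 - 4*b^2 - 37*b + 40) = (b + 4)/(b^2 - 3*b - 40)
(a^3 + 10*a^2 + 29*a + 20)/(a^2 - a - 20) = (a^2 + 6*a + 5)/(a - 5)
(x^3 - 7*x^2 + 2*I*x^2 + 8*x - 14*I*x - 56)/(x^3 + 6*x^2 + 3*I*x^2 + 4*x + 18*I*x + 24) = (x^2 - x*(7 + 2*I) + 14*I)/(x^2 + x*(6 - I) - 6*I)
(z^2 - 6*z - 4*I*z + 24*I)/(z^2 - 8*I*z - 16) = (z - 6)/(z - 4*I)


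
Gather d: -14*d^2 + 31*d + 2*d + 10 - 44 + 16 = -14*d^2 + 33*d - 18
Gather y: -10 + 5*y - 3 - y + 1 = 4*y - 12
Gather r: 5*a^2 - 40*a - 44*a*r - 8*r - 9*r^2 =5*a^2 - 40*a - 9*r^2 + r*(-44*a - 8)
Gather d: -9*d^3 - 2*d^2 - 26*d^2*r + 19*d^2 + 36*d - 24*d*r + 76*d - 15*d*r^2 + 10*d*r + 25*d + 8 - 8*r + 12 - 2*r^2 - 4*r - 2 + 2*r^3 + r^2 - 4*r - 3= -9*d^3 + d^2*(17 - 26*r) + d*(-15*r^2 - 14*r + 137) + 2*r^3 - r^2 - 16*r + 15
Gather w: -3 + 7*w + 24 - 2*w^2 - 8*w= -2*w^2 - w + 21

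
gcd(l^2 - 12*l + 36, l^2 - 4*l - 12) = l - 6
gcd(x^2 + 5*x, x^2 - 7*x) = x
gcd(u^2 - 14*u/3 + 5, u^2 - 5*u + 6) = u - 3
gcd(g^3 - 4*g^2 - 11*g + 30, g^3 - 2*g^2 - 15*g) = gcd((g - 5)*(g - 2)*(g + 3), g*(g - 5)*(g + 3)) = g^2 - 2*g - 15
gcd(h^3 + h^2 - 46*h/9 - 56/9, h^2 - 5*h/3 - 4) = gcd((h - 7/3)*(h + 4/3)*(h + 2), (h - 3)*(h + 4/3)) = h + 4/3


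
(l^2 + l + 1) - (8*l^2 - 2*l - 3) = -7*l^2 + 3*l + 4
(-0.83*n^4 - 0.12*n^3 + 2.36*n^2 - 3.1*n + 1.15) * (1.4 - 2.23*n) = 1.8509*n^5 - 0.8944*n^4 - 5.4308*n^3 + 10.217*n^2 - 6.9045*n + 1.61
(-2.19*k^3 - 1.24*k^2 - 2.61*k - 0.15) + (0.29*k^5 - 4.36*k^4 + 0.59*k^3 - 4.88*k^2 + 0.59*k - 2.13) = 0.29*k^5 - 4.36*k^4 - 1.6*k^3 - 6.12*k^2 - 2.02*k - 2.28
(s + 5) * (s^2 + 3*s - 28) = s^3 + 8*s^2 - 13*s - 140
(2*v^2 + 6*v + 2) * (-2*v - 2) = -4*v^3 - 16*v^2 - 16*v - 4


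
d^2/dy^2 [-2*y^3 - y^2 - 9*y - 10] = -12*y - 2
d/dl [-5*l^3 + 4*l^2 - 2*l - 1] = -15*l^2 + 8*l - 2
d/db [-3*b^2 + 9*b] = 9 - 6*b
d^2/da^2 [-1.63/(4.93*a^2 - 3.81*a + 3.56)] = (79.233974*a^2 - 61.233558*a - 1.63*(9.86*a - 3.81)*(19.72*a - 7.62) + 57.215608)/(4.93*a^2 - 3.81*a + 3.56)^3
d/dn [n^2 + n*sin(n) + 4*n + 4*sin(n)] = n*cos(n) + 2*n + sin(n) + 4*cos(n) + 4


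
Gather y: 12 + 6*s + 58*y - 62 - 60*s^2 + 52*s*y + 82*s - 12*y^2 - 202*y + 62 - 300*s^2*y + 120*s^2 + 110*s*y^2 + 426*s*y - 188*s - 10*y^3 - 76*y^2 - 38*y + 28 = 60*s^2 - 100*s - 10*y^3 + y^2*(110*s - 88) + y*(-300*s^2 + 478*s - 182) + 40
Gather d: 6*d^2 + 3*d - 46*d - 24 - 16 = 6*d^2 - 43*d - 40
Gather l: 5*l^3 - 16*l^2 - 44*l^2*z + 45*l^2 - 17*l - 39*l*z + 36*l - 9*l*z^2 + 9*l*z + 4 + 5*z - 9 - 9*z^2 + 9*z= 5*l^3 + l^2*(29 - 44*z) + l*(-9*z^2 - 30*z + 19) - 9*z^2 + 14*z - 5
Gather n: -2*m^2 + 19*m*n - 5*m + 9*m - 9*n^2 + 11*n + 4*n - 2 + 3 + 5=-2*m^2 + 4*m - 9*n^2 + n*(19*m + 15) + 6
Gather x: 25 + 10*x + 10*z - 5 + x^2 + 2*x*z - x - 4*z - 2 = x^2 + x*(2*z + 9) + 6*z + 18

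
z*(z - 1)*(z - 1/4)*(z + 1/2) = z^4 - 3*z^3/4 - 3*z^2/8 + z/8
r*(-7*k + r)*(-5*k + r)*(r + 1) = 35*k^2*r^2 + 35*k^2*r - 12*k*r^3 - 12*k*r^2 + r^4 + r^3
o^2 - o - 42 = (o - 7)*(o + 6)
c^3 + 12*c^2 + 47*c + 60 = (c + 3)*(c + 4)*(c + 5)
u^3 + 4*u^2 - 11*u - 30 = (u - 3)*(u + 2)*(u + 5)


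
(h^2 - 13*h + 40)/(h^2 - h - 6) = (-h^2 + 13*h - 40)/(-h^2 + h + 6)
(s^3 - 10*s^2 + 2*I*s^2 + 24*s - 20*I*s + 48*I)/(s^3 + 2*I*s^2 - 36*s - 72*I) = (s - 4)/(s + 6)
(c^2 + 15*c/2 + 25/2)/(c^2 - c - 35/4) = 2*(c + 5)/(2*c - 7)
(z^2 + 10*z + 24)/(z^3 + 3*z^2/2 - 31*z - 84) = 2*(z + 6)/(2*z^2 - 5*z - 42)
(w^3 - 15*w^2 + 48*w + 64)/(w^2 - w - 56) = (w^2 - 7*w - 8)/(w + 7)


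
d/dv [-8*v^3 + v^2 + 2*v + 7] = -24*v^2 + 2*v + 2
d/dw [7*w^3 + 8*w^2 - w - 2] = 21*w^2 + 16*w - 1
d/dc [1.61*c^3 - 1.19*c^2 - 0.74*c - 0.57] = 4.83*c^2 - 2.38*c - 0.74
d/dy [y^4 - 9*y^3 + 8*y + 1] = 4*y^3 - 27*y^2 + 8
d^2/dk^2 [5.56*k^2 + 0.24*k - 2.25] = 11.1200000000000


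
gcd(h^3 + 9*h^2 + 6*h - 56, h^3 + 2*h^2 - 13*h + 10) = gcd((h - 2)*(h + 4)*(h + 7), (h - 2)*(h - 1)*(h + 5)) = h - 2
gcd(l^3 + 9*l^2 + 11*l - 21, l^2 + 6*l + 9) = l + 3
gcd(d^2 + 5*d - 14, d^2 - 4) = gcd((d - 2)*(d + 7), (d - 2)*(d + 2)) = d - 2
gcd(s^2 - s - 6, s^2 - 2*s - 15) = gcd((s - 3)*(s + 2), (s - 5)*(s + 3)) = 1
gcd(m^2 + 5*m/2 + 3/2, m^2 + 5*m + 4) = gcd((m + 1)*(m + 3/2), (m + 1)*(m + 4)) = m + 1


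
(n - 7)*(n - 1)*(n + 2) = n^3 - 6*n^2 - 9*n + 14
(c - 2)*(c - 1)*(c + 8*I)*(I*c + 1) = I*c^4 - 7*c^3 - 3*I*c^3 + 21*c^2 + 10*I*c^2 - 14*c - 24*I*c + 16*I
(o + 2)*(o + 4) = o^2 + 6*o + 8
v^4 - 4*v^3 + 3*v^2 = v^2*(v - 3)*(v - 1)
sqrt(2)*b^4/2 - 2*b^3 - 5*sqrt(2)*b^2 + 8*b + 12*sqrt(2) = (b - 2)*(b - 3*sqrt(2))*(b + sqrt(2))*(sqrt(2)*b/2 + sqrt(2))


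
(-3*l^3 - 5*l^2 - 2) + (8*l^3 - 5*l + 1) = 5*l^3 - 5*l^2 - 5*l - 1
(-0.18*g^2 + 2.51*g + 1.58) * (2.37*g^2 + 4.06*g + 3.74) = -0.4266*g^4 + 5.2179*g^3 + 13.262*g^2 + 15.8022*g + 5.9092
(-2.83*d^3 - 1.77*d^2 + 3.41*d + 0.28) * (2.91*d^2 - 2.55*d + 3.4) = -8.2353*d^5 + 2.0658*d^4 + 4.8146*d^3 - 13.8987*d^2 + 10.88*d + 0.952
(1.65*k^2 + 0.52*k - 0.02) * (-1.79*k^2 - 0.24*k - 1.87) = -2.9535*k^4 - 1.3268*k^3 - 3.1745*k^2 - 0.9676*k + 0.0374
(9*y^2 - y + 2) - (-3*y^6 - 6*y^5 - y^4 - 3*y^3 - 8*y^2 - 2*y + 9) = 3*y^6 + 6*y^5 + y^4 + 3*y^3 + 17*y^2 + y - 7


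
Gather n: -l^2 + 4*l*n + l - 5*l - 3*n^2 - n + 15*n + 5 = -l^2 - 4*l - 3*n^2 + n*(4*l + 14) + 5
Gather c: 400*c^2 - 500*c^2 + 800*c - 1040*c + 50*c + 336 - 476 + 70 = -100*c^2 - 190*c - 70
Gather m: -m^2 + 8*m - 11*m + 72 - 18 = -m^2 - 3*m + 54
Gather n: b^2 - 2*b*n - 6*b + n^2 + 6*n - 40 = b^2 - 6*b + n^2 + n*(6 - 2*b) - 40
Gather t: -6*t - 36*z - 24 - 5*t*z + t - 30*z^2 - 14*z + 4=t*(-5*z - 5) - 30*z^2 - 50*z - 20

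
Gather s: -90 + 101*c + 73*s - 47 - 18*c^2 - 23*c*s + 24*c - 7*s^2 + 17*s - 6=-18*c^2 + 125*c - 7*s^2 + s*(90 - 23*c) - 143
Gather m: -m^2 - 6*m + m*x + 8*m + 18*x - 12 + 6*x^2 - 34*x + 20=-m^2 + m*(x + 2) + 6*x^2 - 16*x + 8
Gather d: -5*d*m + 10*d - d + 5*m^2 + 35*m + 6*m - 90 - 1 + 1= d*(9 - 5*m) + 5*m^2 + 41*m - 90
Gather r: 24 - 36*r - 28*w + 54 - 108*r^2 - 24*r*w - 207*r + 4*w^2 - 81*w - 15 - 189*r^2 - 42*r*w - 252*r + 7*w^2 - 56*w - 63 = -297*r^2 + r*(-66*w - 495) + 11*w^2 - 165*w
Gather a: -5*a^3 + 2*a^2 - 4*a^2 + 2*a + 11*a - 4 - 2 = -5*a^3 - 2*a^2 + 13*a - 6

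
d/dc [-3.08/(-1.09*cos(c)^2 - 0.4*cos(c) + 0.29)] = (6.7144*cos(c) + 1.232)*sin(c)/(1.09*cos(c)^2 + 0.4*cos(c) - 0.29)^2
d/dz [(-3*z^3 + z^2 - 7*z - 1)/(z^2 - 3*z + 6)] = (-3*z^4 + 18*z^3 - 50*z^2 + 14*z - 45)/(z^4 - 6*z^3 + 21*z^2 - 36*z + 36)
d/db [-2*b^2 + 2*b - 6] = 2 - 4*b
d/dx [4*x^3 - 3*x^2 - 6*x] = 12*x^2 - 6*x - 6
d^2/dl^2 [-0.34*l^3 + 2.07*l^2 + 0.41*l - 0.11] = 4.14 - 2.04*l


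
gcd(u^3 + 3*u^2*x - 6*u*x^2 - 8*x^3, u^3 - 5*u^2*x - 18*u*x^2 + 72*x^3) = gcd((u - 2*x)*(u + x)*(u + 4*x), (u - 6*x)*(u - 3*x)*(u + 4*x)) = u + 4*x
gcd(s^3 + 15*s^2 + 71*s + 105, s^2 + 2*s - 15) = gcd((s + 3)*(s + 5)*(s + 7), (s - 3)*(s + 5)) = s + 5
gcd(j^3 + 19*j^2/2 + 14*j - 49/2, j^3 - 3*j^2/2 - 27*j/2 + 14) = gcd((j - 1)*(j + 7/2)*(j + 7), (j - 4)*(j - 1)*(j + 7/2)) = j^2 + 5*j/2 - 7/2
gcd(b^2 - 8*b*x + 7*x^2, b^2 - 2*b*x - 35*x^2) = -b + 7*x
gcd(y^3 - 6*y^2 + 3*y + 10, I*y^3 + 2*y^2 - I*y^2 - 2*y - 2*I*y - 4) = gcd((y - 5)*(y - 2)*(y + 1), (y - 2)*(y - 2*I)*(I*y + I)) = y^2 - y - 2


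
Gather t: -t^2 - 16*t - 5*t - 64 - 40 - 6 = -t^2 - 21*t - 110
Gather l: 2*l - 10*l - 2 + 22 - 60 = -8*l - 40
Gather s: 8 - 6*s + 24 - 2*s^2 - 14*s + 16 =-2*s^2 - 20*s + 48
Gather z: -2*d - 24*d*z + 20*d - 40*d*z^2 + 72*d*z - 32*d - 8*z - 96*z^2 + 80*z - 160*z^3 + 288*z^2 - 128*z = -14*d - 160*z^3 + z^2*(192 - 40*d) + z*(48*d - 56)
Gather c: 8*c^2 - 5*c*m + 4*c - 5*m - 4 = 8*c^2 + c*(4 - 5*m) - 5*m - 4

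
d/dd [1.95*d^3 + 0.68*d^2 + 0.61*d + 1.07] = 5.85*d^2 + 1.36*d + 0.61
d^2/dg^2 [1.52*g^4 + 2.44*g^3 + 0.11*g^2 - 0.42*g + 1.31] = 18.24*g^2 + 14.64*g + 0.22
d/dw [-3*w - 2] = -3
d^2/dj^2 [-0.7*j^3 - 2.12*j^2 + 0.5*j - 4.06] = -4.2*j - 4.24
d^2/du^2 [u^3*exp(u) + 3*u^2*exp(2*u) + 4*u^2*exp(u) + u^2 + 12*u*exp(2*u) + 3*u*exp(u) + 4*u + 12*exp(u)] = u^3*exp(u) + 12*u^2*exp(2*u) + 10*u^2*exp(u) + 72*u*exp(2*u) + 25*u*exp(u) + 54*exp(2*u) + 26*exp(u) + 2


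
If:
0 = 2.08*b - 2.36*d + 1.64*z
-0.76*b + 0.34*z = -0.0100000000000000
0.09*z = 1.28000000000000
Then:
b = 6.38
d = 15.50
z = 14.22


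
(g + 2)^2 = g^2 + 4*g + 4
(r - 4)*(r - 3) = r^2 - 7*r + 12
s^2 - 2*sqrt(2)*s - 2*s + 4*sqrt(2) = (s - 2)*(s - 2*sqrt(2))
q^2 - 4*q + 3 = (q - 3)*(q - 1)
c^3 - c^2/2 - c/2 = c*(c - 1)*(c + 1/2)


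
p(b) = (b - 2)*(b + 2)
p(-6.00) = 32.00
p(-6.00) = 32.00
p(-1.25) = -2.44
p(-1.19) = -2.58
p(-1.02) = -2.96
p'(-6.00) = -12.00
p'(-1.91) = -3.82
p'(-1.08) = -2.16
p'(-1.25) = -2.50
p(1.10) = -2.79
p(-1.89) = -0.43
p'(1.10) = 2.20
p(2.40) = 1.76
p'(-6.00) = -12.00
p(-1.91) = -0.35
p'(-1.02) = -2.04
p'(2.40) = 4.80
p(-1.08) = -2.83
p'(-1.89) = -3.78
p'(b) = 2*b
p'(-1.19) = -2.38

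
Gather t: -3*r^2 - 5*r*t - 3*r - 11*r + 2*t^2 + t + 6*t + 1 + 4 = -3*r^2 - 14*r + 2*t^2 + t*(7 - 5*r) + 5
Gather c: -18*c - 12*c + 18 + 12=30 - 30*c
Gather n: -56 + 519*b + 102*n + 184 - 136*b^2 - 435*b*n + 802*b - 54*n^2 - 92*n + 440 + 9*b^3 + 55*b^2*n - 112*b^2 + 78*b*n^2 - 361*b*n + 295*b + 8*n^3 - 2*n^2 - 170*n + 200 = 9*b^3 - 248*b^2 + 1616*b + 8*n^3 + n^2*(78*b - 56) + n*(55*b^2 - 796*b - 160) + 768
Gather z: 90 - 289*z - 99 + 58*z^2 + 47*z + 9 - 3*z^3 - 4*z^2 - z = -3*z^3 + 54*z^2 - 243*z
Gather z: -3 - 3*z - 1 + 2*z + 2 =-z - 2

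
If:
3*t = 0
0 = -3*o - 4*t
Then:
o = 0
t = 0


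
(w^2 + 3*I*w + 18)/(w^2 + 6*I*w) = (w - 3*I)/w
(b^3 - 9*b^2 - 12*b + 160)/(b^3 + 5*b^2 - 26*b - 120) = (b - 8)/(b + 6)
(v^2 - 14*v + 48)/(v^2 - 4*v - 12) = (v - 8)/(v + 2)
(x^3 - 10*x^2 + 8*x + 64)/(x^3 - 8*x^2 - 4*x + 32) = (x - 4)/(x - 2)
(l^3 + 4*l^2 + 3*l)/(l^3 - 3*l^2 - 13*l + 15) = l*(l + 1)/(l^2 - 6*l + 5)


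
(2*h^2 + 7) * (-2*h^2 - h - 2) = -4*h^4 - 2*h^3 - 18*h^2 - 7*h - 14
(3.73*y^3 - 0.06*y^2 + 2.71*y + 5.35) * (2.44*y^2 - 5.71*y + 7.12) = 9.1012*y^5 - 21.4447*y^4 + 33.5126*y^3 - 2.8473*y^2 - 11.2533*y + 38.092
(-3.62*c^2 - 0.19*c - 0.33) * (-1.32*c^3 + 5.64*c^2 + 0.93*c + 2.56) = 4.7784*c^5 - 20.166*c^4 - 4.0026*c^3 - 11.3051*c^2 - 0.7933*c - 0.8448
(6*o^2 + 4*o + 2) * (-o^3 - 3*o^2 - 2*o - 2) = -6*o^5 - 22*o^4 - 26*o^3 - 26*o^2 - 12*o - 4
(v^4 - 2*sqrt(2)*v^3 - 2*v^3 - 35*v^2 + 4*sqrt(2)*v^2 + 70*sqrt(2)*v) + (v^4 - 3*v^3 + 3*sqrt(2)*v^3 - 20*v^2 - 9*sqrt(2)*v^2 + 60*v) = 2*v^4 - 5*v^3 + sqrt(2)*v^3 - 55*v^2 - 5*sqrt(2)*v^2 + 60*v + 70*sqrt(2)*v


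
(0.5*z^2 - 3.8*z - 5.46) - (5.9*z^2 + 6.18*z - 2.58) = -5.4*z^2 - 9.98*z - 2.88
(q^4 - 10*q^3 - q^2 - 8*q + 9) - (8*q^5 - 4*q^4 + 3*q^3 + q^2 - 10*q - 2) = -8*q^5 + 5*q^4 - 13*q^3 - 2*q^2 + 2*q + 11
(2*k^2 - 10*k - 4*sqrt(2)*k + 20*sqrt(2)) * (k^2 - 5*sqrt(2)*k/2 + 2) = 2*k^4 - 9*sqrt(2)*k^3 - 10*k^3 + 24*k^2 + 45*sqrt(2)*k^2 - 120*k - 8*sqrt(2)*k + 40*sqrt(2)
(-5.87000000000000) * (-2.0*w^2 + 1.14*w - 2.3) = 11.74*w^2 - 6.6918*w + 13.501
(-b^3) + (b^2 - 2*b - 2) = -b^3 + b^2 - 2*b - 2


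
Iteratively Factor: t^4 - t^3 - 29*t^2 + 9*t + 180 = (t - 3)*(t^3 + 2*t^2 - 23*t - 60) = (t - 3)*(t + 3)*(t^2 - t - 20) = (t - 5)*(t - 3)*(t + 3)*(t + 4)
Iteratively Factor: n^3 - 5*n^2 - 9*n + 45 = (n - 3)*(n^2 - 2*n - 15) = (n - 5)*(n - 3)*(n + 3)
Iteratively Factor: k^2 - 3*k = (k - 3)*(k)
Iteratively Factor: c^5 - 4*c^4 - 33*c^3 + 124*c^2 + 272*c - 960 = (c + 4)*(c^4 - 8*c^3 - c^2 + 128*c - 240) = (c - 3)*(c + 4)*(c^3 - 5*c^2 - 16*c + 80) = (c - 3)*(c + 4)^2*(c^2 - 9*c + 20) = (c - 5)*(c - 3)*(c + 4)^2*(c - 4)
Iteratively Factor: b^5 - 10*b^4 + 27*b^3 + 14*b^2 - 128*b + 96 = (b - 3)*(b^4 - 7*b^3 + 6*b^2 + 32*b - 32) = (b - 3)*(b - 1)*(b^3 - 6*b^2 + 32) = (b - 4)*(b - 3)*(b - 1)*(b^2 - 2*b - 8) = (b - 4)^2*(b - 3)*(b - 1)*(b + 2)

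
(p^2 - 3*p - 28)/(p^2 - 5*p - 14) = (p + 4)/(p + 2)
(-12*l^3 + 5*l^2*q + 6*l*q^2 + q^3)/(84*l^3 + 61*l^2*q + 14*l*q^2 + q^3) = (-l + q)/(7*l + q)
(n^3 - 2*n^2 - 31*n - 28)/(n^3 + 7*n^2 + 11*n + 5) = (n^2 - 3*n - 28)/(n^2 + 6*n + 5)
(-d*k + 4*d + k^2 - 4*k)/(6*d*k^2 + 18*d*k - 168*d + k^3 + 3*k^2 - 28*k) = (-d + k)/(6*d*k + 42*d + k^2 + 7*k)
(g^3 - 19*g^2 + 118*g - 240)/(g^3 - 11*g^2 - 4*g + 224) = (g^2 - 11*g + 30)/(g^2 - 3*g - 28)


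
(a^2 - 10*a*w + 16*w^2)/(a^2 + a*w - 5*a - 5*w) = (a^2 - 10*a*w + 16*w^2)/(a^2 + a*w - 5*a - 5*w)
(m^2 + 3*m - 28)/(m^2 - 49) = (m - 4)/(m - 7)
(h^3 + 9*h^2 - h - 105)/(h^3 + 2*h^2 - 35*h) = (h^2 + 2*h - 15)/(h*(h - 5))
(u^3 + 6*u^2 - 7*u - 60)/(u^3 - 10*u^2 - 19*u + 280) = (u^2 + u - 12)/(u^2 - 15*u + 56)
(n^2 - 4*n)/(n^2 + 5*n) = (n - 4)/(n + 5)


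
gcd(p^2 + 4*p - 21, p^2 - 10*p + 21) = p - 3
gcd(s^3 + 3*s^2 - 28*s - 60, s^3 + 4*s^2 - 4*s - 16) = s + 2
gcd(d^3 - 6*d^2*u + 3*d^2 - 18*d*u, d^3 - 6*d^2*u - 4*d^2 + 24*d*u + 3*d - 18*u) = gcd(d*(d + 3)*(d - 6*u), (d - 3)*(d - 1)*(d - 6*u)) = -d + 6*u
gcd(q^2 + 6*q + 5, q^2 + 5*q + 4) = q + 1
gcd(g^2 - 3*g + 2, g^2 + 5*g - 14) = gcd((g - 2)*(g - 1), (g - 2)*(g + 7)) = g - 2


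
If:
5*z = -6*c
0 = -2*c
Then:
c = 0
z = 0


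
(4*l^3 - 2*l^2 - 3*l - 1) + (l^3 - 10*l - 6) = 5*l^3 - 2*l^2 - 13*l - 7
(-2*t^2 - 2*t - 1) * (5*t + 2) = -10*t^3 - 14*t^2 - 9*t - 2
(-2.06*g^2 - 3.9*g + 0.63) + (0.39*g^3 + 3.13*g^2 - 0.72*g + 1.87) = 0.39*g^3 + 1.07*g^2 - 4.62*g + 2.5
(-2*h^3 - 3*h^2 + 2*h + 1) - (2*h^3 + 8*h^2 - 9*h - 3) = -4*h^3 - 11*h^2 + 11*h + 4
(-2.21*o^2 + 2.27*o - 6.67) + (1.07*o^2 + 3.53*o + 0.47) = -1.14*o^2 + 5.8*o - 6.2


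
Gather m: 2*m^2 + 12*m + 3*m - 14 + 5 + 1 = 2*m^2 + 15*m - 8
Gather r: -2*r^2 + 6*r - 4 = -2*r^2 + 6*r - 4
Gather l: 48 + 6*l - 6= 6*l + 42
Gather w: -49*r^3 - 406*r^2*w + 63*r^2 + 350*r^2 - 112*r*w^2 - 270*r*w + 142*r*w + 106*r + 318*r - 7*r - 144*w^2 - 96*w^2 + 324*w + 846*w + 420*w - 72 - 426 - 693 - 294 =-49*r^3 + 413*r^2 + 417*r + w^2*(-112*r - 240) + w*(-406*r^2 - 128*r + 1590) - 1485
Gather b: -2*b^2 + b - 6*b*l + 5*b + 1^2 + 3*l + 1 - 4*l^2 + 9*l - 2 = -2*b^2 + b*(6 - 6*l) - 4*l^2 + 12*l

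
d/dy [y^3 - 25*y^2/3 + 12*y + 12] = 3*y^2 - 50*y/3 + 12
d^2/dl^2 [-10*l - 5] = 0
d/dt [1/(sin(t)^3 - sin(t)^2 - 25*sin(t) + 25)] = (-3*sin(t)^2 + 2*sin(t) + 25)*cos(t)/(sin(t)^3 - sin(t)^2 - 25*sin(t) + 25)^2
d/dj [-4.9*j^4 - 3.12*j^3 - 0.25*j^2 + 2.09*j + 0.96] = -19.6*j^3 - 9.36*j^2 - 0.5*j + 2.09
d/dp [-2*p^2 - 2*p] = -4*p - 2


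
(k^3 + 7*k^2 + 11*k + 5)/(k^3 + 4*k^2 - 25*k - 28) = (k^2 + 6*k + 5)/(k^2 + 3*k - 28)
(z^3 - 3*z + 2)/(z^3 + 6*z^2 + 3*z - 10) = (z - 1)/(z + 5)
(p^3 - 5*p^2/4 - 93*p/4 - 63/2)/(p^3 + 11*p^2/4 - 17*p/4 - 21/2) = (p - 6)/(p - 2)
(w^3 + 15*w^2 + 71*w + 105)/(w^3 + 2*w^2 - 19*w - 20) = (w^2 + 10*w + 21)/(w^2 - 3*w - 4)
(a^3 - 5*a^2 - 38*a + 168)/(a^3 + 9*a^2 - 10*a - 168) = (a - 7)/(a + 7)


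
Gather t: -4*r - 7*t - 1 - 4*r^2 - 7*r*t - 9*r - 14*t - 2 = -4*r^2 - 13*r + t*(-7*r - 21) - 3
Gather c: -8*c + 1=1 - 8*c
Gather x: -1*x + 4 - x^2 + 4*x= -x^2 + 3*x + 4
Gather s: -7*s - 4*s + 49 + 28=77 - 11*s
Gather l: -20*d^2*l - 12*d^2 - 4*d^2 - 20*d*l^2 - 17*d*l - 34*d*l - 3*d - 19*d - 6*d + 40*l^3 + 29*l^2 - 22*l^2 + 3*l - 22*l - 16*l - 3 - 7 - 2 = -16*d^2 - 28*d + 40*l^3 + l^2*(7 - 20*d) + l*(-20*d^2 - 51*d - 35) - 12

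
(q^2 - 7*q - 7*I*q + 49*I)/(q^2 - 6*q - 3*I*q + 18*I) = (q^2 - 7*q - 7*I*q + 49*I)/(q^2 - 6*q - 3*I*q + 18*I)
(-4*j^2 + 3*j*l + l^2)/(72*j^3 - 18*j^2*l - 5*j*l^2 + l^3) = (-j + l)/(18*j^2 - 9*j*l + l^2)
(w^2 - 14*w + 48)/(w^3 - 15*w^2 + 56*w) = (w - 6)/(w*(w - 7))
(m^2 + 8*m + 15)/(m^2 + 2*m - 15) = (m + 3)/(m - 3)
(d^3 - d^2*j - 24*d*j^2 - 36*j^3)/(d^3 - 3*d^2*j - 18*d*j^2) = (d + 2*j)/d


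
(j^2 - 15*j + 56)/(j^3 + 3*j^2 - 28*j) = (j^2 - 15*j + 56)/(j*(j^2 + 3*j - 28))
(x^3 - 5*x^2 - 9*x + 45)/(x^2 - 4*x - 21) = (x^2 - 8*x + 15)/(x - 7)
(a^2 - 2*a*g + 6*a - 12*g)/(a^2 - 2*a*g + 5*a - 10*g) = (a + 6)/(a + 5)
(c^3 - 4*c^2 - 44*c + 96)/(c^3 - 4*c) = (c^2 - 2*c - 48)/(c*(c + 2))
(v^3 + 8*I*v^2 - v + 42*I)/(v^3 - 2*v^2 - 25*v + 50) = (v^3 + 8*I*v^2 - v + 42*I)/(v^3 - 2*v^2 - 25*v + 50)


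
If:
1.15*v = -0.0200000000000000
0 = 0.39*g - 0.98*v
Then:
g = -0.04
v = -0.02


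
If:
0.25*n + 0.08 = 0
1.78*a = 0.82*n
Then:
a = -0.15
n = -0.32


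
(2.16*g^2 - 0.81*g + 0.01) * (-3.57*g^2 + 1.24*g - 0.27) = -7.7112*g^4 + 5.5701*g^3 - 1.6233*g^2 + 0.2311*g - 0.0027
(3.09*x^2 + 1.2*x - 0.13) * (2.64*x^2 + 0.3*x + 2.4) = 8.1576*x^4 + 4.095*x^3 + 7.4328*x^2 + 2.841*x - 0.312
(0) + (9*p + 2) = 9*p + 2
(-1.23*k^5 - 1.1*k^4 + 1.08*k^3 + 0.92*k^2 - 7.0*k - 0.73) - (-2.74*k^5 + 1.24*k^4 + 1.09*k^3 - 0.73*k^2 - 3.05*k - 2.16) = 1.51*k^5 - 2.34*k^4 - 0.01*k^3 + 1.65*k^2 - 3.95*k + 1.43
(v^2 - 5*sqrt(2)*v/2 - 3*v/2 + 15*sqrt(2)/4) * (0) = 0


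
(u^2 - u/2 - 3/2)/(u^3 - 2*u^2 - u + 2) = (u - 3/2)/(u^2 - 3*u + 2)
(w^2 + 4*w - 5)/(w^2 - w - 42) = (-w^2 - 4*w + 5)/(-w^2 + w + 42)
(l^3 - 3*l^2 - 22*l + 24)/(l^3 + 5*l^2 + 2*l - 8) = (l - 6)/(l + 2)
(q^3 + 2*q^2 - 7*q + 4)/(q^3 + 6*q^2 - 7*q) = (q^2 + 3*q - 4)/(q*(q + 7))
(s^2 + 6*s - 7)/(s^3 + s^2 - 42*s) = (s - 1)/(s*(s - 6))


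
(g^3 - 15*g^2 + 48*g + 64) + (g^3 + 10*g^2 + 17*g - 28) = 2*g^3 - 5*g^2 + 65*g + 36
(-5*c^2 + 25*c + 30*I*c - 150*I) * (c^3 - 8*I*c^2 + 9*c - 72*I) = -5*c^5 + 25*c^4 + 70*I*c^4 + 195*c^3 - 350*I*c^3 - 975*c^2 + 630*I*c^2 + 2160*c - 3150*I*c - 10800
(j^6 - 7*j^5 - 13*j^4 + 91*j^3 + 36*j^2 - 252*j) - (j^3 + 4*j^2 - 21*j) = j^6 - 7*j^5 - 13*j^4 + 90*j^3 + 32*j^2 - 231*j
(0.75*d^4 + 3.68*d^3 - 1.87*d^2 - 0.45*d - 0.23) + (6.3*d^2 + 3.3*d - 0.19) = 0.75*d^4 + 3.68*d^3 + 4.43*d^2 + 2.85*d - 0.42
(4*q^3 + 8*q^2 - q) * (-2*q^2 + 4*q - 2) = -8*q^5 + 26*q^3 - 20*q^2 + 2*q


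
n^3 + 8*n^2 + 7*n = n*(n + 1)*(n + 7)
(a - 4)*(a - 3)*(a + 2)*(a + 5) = a^4 - 27*a^2 + 14*a + 120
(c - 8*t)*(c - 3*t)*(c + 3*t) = c^3 - 8*c^2*t - 9*c*t^2 + 72*t^3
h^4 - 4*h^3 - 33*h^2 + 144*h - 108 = (h - 6)*(h - 3)*(h - 1)*(h + 6)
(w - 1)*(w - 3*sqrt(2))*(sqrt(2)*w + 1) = sqrt(2)*w^3 - 5*w^2 - sqrt(2)*w^2 - 3*sqrt(2)*w + 5*w + 3*sqrt(2)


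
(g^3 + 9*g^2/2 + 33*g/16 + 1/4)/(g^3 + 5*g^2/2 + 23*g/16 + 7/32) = 2*(4*g^2 + 17*g + 4)/(8*g^2 + 18*g + 7)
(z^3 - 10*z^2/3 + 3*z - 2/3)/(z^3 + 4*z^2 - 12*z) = (3*z^2 - 4*z + 1)/(3*z*(z + 6))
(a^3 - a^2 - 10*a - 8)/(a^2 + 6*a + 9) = (a^3 - a^2 - 10*a - 8)/(a^2 + 6*a + 9)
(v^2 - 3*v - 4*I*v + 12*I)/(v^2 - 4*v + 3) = (v - 4*I)/(v - 1)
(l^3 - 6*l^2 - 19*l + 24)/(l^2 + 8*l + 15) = (l^2 - 9*l + 8)/(l + 5)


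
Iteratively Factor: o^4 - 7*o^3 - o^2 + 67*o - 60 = (o + 3)*(o^3 - 10*o^2 + 29*o - 20) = (o - 5)*(o + 3)*(o^2 - 5*o + 4) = (o - 5)*(o - 1)*(o + 3)*(o - 4)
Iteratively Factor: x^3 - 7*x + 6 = (x + 3)*(x^2 - 3*x + 2) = (x - 1)*(x + 3)*(x - 2)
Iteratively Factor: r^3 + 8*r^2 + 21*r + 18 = (r + 3)*(r^2 + 5*r + 6) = (r + 3)^2*(r + 2)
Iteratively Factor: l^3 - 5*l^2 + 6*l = (l - 3)*(l^2 - 2*l) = l*(l - 3)*(l - 2)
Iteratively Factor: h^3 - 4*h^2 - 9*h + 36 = (h - 4)*(h^2 - 9) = (h - 4)*(h - 3)*(h + 3)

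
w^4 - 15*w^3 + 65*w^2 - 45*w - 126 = (w - 7)*(w - 6)*(w - 3)*(w + 1)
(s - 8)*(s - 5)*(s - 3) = s^3 - 16*s^2 + 79*s - 120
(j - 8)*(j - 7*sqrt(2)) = j^2 - 7*sqrt(2)*j - 8*j + 56*sqrt(2)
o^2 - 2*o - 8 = (o - 4)*(o + 2)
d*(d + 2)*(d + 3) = d^3 + 5*d^2 + 6*d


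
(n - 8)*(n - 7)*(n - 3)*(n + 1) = n^4 - 17*n^3 + 83*n^2 - 67*n - 168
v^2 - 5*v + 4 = (v - 4)*(v - 1)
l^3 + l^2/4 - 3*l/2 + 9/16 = (l - 3/4)*(l - 1/2)*(l + 3/2)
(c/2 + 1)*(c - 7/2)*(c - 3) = c^3/2 - 9*c^2/4 - 5*c/4 + 21/2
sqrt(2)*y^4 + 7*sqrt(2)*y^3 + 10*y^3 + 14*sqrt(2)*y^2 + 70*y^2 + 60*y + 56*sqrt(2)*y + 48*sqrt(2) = (y + 6)*(y + sqrt(2))*(y + 4*sqrt(2))*(sqrt(2)*y + sqrt(2))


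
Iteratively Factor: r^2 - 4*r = (r - 4)*(r)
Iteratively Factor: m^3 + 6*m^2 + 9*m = (m + 3)*(m^2 + 3*m) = (m + 3)^2*(m)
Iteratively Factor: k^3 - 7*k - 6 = (k + 1)*(k^2 - k - 6) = (k + 1)*(k + 2)*(k - 3)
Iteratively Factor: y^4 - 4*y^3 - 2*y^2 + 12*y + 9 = (y + 1)*(y^3 - 5*y^2 + 3*y + 9) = (y + 1)^2*(y^2 - 6*y + 9) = (y - 3)*(y + 1)^2*(y - 3)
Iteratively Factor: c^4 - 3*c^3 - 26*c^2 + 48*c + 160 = (c - 5)*(c^3 + 2*c^2 - 16*c - 32) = (c - 5)*(c + 2)*(c^2 - 16) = (c - 5)*(c + 2)*(c + 4)*(c - 4)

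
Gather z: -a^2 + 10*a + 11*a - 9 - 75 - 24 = -a^2 + 21*a - 108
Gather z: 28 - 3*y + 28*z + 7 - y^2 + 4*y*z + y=-y^2 - 2*y + z*(4*y + 28) + 35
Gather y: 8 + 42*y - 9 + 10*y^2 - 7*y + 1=10*y^2 + 35*y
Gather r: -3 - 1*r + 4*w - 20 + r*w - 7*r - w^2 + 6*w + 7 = r*(w - 8) - w^2 + 10*w - 16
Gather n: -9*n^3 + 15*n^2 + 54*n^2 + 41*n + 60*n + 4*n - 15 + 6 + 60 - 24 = -9*n^3 + 69*n^2 + 105*n + 27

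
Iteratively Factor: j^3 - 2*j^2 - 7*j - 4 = (j + 1)*(j^2 - 3*j - 4) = (j + 1)^2*(j - 4)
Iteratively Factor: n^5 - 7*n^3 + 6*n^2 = (n)*(n^4 - 7*n^2 + 6*n) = n*(n - 2)*(n^3 + 2*n^2 - 3*n) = n*(n - 2)*(n + 3)*(n^2 - n) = n*(n - 2)*(n - 1)*(n + 3)*(n)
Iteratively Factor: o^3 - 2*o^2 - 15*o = (o - 5)*(o^2 + 3*o) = o*(o - 5)*(o + 3)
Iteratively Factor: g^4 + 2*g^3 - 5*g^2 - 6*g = (g - 2)*(g^3 + 4*g^2 + 3*g) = (g - 2)*(g + 1)*(g^2 + 3*g) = (g - 2)*(g + 1)*(g + 3)*(g)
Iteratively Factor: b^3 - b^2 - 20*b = (b)*(b^2 - b - 20) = b*(b - 5)*(b + 4)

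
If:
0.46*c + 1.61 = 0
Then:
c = -3.50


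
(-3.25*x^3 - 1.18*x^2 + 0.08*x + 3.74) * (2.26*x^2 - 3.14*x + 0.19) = -7.345*x^5 + 7.5382*x^4 + 3.2685*x^3 + 7.977*x^2 - 11.7284*x + 0.7106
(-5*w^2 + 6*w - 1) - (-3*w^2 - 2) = -2*w^2 + 6*w + 1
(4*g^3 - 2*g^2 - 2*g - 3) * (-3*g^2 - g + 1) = -12*g^5 + 2*g^4 + 12*g^3 + 9*g^2 + g - 3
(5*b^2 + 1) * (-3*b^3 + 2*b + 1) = -15*b^5 + 7*b^3 + 5*b^2 + 2*b + 1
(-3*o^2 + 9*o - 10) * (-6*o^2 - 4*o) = 18*o^4 - 42*o^3 + 24*o^2 + 40*o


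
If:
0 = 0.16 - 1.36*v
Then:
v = 0.12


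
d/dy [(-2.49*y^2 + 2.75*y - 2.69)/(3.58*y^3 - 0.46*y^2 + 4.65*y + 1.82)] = (8.9142*y^4 - 19.69*y^3 + 18.5771*y^2 - 11.5384*y + 17.5135)/(12.8164*y^6 - 3.2936*y^5 + 33.5056*y^4 + 8.7532*y^3 + 19.9481*y^2 + 16.926*y + 3.3124)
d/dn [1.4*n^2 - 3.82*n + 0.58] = 2.8*n - 3.82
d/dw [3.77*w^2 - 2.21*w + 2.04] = 7.54*w - 2.21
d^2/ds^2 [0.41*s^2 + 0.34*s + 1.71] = 0.820000000000000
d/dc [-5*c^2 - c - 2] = -10*c - 1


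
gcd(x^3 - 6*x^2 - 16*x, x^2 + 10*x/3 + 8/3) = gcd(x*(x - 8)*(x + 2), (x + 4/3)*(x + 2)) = x + 2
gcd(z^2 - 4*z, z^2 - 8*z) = z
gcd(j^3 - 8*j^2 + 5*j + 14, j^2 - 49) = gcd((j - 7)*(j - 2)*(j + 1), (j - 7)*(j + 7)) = j - 7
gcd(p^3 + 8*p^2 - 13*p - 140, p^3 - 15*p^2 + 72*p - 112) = p - 4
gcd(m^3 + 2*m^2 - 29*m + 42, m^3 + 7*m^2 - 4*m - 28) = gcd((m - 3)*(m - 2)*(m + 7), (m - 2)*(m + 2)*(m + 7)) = m^2 + 5*m - 14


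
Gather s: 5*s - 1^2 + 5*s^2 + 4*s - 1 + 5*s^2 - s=10*s^2 + 8*s - 2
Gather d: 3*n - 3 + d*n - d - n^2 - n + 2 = d*(n - 1) - n^2 + 2*n - 1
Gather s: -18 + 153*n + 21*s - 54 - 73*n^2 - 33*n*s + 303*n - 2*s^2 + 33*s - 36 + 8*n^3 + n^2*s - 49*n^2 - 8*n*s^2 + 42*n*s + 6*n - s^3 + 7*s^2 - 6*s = 8*n^3 - 122*n^2 + 462*n - s^3 + s^2*(5 - 8*n) + s*(n^2 + 9*n + 48) - 108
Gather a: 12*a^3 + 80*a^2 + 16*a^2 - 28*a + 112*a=12*a^3 + 96*a^2 + 84*a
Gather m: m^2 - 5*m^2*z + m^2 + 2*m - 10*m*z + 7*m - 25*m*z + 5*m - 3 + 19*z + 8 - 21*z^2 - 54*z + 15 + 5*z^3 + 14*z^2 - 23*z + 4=m^2*(2 - 5*z) + m*(14 - 35*z) + 5*z^3 - 7*z^2 - 58*z + 24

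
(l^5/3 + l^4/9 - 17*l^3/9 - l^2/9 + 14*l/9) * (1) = l^5/3 + l^4/9 - 17*l^3/9 - l^2/9 + 14*l/9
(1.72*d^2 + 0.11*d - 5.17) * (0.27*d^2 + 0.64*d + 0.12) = 0.4644*d^4 + 1.1305*d^3 - 1.1191*d^2 - 3.2956*d - 0.6204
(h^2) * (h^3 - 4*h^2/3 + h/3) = h^5 - 4*h^4/3 + h^3/3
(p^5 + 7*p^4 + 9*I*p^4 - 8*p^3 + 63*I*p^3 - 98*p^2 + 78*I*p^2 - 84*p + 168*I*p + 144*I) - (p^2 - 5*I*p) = p^5 + 7*p^4 + 9*I*p^4 - 8*p^3 + 63*I*p^3 - 99*p^2 + 78*I*p^2 - 84*p + 173*I*p + 144*I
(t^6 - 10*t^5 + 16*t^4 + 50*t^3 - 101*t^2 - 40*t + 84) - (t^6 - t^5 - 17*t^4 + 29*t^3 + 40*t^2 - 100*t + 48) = -9*t^5 + 33*t^4 + 21*t^3 - 141*t^2 + 60*t + 36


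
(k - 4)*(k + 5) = k^2 + k - 20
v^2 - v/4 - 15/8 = (v - 3/2)*(v + 5/4)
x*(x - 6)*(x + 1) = x^3 - 5*x^2 - 6*x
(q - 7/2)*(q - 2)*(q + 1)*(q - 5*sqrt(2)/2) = q^4 - 9*q^3/2 - 5*sqrt(2)*q^3/2 + 3*q^2/2 + 45*sqrt(2)*q^2/4 - 15*sqrt(2)*q/4 + 7*q - 35*sqrt(2)/2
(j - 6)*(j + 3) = j^2 - 3*j - 18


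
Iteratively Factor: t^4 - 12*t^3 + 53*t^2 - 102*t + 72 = (t - 2)*(t^3 - 10*t^2 + 33*t - 36) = (t - 4)*(t - 2)*(t^2 - 6*t + 9) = (t - 4)*(t - 3)*(t - 2)*(t - 3)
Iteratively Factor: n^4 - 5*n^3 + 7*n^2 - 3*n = (n)*(n^3 - 5*n^2 + 7*n - 3) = n*(n - 3)*(n^2 - 2*n + 1) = n*(n - 3)*(n - 1)*(n - 1)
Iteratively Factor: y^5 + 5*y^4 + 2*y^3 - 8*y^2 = (y + 2)*(y^4 + 3*y^3 - 4*y^2) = y*(y + 2)*(y^3 + 3*y^2 - 4*y) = y^2*(y + 2)*(y^2 + 3*y - 4) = y^2*(y + 2)*(y + 4)*(y - 1)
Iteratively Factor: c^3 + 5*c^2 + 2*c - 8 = (c - 1)*(c^2 + 6*c + 8) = (c - 1)*(c + 4)*(c + 2)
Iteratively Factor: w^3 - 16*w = (w + 4)*(w^2 - 4*w) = w*(w + 4)*(w - 4)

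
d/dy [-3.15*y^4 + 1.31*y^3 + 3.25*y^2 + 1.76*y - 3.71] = -12.6*y^3 + 3.93*y^2 + 6.5*y + 1.76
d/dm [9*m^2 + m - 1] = 18*m + 1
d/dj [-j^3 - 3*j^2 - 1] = 3*j*(-j - 2)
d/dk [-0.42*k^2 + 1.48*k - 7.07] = 1.48 - 0.84*k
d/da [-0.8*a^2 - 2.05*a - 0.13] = -1.6*a - 2.05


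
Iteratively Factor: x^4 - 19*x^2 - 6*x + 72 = (x - 2)*(x^3 + 2*x^2 - 15*x - 36) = (x - 4)*(x - 2)*(x^2 + 6*x + 9) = (x - 4)*(x - 2)*(x + 3)*(x + 3)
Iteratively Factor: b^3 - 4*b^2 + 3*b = (b - 1)*(b^2 - 3*b) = (b - 3)*(b - 1)*(b)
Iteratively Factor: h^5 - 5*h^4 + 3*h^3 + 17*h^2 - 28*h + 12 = (h + 2)*(h^4 - 7*h^3 + 17*h^2 - 17*h + 6) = (h - 1)*(h + 2)*(h^3 - 6*h^2 + 11*h - 6) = (h - 1)^2*(h + 2)*(h^2 - 5*h + 6) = (h - 3)*(h - 1)^2*(h + 2)*(h - 2)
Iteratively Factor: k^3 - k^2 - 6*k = (k)*(k^2 - k - 6) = k*(k - 3)*(k + 2)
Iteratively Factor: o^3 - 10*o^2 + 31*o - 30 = (o - 5)*(o^2 - 5*o + 6) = (o - 5)*(o - 2)*(o - 3)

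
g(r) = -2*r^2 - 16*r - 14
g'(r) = -4*r - 16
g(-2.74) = 14.82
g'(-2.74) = -5.04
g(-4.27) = 17.85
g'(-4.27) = 1.08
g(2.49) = -66.24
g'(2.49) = -25.96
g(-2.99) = 15.96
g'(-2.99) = -4.04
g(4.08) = -112.57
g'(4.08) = -32.32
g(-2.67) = 14.46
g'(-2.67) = -5.32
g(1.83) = -49.98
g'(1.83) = -23.32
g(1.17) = -35.46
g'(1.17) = -20.68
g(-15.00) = -224.00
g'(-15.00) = 44.00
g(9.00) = -320.00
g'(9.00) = -52.00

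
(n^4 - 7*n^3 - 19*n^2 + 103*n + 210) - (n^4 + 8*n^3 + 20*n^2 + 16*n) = -15*n^3 - 39*n^2 + 87*n + 210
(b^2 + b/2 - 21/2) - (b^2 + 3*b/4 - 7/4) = -b/4 - 35/4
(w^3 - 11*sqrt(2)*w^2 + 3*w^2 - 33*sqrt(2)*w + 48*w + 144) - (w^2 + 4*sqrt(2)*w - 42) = w^3 - 11*sqrt(2)*w^2 + 2*w^2 - 37*sqrt(2)*w + 48*w + 186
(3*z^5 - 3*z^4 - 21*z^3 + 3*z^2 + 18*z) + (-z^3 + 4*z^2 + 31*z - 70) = 3*z^5 - 3*z^4 - 22*z^3 + 7*z^2 + 49*z - 70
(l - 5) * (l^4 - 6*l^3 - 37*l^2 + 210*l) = l^5 - 11*l^4 - 7*l^3 + 395*l^2 - 1050*l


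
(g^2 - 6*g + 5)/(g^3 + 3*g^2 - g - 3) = (g - 5)/(g^2 + 4*g + 3)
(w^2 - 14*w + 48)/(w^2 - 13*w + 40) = (w - 6)/(w - 5)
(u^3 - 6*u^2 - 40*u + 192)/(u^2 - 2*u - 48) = u - 4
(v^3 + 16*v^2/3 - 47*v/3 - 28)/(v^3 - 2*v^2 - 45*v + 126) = (v + 4/3)/(v - 6)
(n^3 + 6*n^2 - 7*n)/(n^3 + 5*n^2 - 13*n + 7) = n/(n - 1)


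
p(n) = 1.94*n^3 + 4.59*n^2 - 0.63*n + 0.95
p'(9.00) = 553.41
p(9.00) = 1781.33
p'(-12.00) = 727.29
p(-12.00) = -2682.85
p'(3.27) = 91.62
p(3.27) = 115.80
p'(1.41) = 23.88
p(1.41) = 14.63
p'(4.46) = 156.08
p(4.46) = 261.55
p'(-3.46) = 37.28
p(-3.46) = -22.28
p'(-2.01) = 4.43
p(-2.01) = 5.01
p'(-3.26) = 31.30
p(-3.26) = -15.43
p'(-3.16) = 28.48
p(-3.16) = -12.44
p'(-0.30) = -2.86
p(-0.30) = 1.50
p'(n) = 5.82*n^2 + 9.18*n - 0.63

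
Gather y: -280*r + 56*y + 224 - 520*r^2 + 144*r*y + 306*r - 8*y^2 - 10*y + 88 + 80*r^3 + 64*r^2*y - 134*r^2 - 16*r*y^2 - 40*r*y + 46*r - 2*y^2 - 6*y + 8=80*r^3 - 654*r^2 + 72*r + y^2*(-16*r - 10) + y*(64*r^2 + 104*r + 40) + 320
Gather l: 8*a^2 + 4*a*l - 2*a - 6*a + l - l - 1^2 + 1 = 8*a^2 + 4*a*l - 8*a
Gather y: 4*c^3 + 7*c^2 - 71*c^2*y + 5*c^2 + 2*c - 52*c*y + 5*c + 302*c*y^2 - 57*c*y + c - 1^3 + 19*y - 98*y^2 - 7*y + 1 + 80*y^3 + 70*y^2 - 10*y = 4*c^3 + 12*c^2 + 8*c + 80*y^3 + y^2*(302*c - 28) + y*(-71*c^2 - 109*c + 2)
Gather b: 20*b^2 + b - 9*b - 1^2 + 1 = 20*b^2 - 8*b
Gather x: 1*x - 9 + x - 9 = 2*x - 18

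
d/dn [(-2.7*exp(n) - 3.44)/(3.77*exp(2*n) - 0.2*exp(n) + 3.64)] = (10.179*exp(2*n) + 25.9376*exp(n) - 10.516)*exp(n)/(14.2129*exp(4*n) - 1.508*exp(3*n) + 27.4856*exp(2*n) - 1.456*exp(n) + 13.2496)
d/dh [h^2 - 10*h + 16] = 2*h - 10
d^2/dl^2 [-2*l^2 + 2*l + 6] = -4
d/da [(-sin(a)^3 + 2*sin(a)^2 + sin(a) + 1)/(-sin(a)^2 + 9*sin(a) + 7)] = (sin(a)^4 - 18*sin(a)^3 - 2*sin(a)^2 + 30*sin(a) - 2)*cos(a)/(sin(a)^2 - 9*sin(a) - 7)^2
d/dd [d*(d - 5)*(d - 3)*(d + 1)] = 4*d^3 - 21*d^2 + 14*d + 15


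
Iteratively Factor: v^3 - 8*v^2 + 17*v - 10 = (v - 5)*(v^2 - 3*v + 2) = (v - 5)*(v - 2)*(v - 1)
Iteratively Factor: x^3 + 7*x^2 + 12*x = (x + 4)*(x^2 + 3*x) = (x + 3)*(x + 4)*(x)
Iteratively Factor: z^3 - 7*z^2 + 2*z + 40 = (z - 4)*(z^2 - 3*z - 10) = (z - 4)*(z + 2)*(z - 5)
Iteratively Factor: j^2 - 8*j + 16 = (j - 4)*(j - 4)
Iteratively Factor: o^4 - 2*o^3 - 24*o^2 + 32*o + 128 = (o - 4)*(o^3 + 2*o^2 - 16*o - 32) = (o - 4)^2*(o^2 + 6*o + 8) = (o - 4)^2*(o + 2)*(o + 4)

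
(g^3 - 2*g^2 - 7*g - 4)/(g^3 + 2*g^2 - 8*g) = (g^3 - 2*g^2 - 7*g - 4)/(g*(g^2 + 2*g - 8))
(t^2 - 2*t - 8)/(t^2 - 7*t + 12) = (t + 2)/(t - 3)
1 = 1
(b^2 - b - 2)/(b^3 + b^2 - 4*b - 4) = 1/(b + 2)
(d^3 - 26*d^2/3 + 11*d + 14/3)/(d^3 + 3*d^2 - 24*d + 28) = (3*d^2 - 20*d - 7)/(3*(d^2 + 5*d - 14))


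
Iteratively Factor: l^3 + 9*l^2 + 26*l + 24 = (l + 2)*(l^2 + 7*l + 12) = (l + 2)*(l + 3)*(l + 4)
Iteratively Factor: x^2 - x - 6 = (x + 2)*(x - 3)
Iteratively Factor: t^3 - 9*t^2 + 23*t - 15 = (t - 3)*(t^2 - 6*t + 5) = (t - 5)*(t - 3)*(t - 1)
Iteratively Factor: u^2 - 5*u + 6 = (u - 3)*(u - 2)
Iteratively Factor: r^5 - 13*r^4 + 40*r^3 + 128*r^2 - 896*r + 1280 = (r - 4)*(r^4 - 9*r^3 + 4*r^2 + 144*r - 320) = (r - 4)*(r + 4)*(r^3 - 13*r^2 + 56*r - 80) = (r - 4)^2*(r + 4)*(r^2 - 9*r + 20) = (r - 5)*(r - 4)^2*(r + 4)*(r - 4)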